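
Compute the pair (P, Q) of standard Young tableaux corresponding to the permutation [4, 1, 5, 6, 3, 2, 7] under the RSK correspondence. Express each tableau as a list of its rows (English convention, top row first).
Insert each entry of the permutation into P by Schensted row insertion, recording in Q the position of each new cell.

Insert 4: appended to row 1. P = [[4]].
Insert 1: 1 bumps 4 from row 1; 4 starts row 2. P = [[1], [4]].
Insert 5: appended to row 1. P = [[1, 5], [4]].
Insert 6: appended to row 1. P = [[1, 5, 6], [4]].
Insert 3: 3 bumps 5 from row 1; 5 appends to row 2. P = [[1, 3, 6], [4, 5]].
Insert 2: 2 bumps 3 from row 1; 3 bumps 4 from row 2; 4 starts row 3. P = [[1, 2, 6], [3, 5], [4]].
Insert 7: appended to row 1. P = [[1, 2, 6, 7], [3, 5], [4]].

So P = [[1, 2, 6, 7], [3, 5], [4]], Q = [[1, 3, 4, 7], [2, 5], [6]].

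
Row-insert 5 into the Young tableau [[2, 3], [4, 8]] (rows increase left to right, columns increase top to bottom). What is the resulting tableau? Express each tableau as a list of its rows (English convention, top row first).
[[2, 3, 5], [4, 8]]

5 is larger than every entry of row 1, so it is appended to row 1. The new tableau is [[2, 3, 5], [4, 8]].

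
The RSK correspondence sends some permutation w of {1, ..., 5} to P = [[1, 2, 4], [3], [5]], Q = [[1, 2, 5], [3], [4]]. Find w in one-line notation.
Reverse the RSK construction: for i from n down to 1, find the cell of Q containing i, remove the entry at that cell from P, and reverse-bump it up through P; the value ejected from row 1 is w(i).

Step i=5: Q has 5 at row 1, column 3; remove that cell from P, ejecting 4. So w(5) = 4. P is now [[1, 2], [3], [5]].
Step i=4: Q has 4 at row 3, column 1; remove 5 from row 3 of P and reverse-bump: 5 enters row 2 and ejects 3; 3 enters row 1 and ejects 2. So w(4) = 2. P is now [[1, 3], [5]].
Step i=3: Q has 3 at row 2, column 1; remove 5 from row 2 of P and reverse-bump: 5 enters row 1 and ejects 3. So w(3) = 3. P is now [[1, 5]].
Step i=2: Q has 2 at row 1, column 2; remove that cell from P, ejecting 5. So w(2) = 5. P is now [[1]].
Step i=1: Q has 1 at row 1, column 1; remove that cell from P, ejecting 1. So w(1) = 1. P is now [].

So w = 1 5 3 2 4.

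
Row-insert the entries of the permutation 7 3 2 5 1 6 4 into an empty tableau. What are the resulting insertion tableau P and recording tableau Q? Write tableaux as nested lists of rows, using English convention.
P = [[1, 4, 6], [2, 5], [3], [7]], Q = [[1, 4, 6], [2, 7], [3], [5]]

Insert each entry of the permutation into P by Schensted row insertion, recording in Q the position of each new cell.

Insert 7: appended to row 1. P = [[7]], Q = [[1]].
Insert 3: 3 bumps 7 from row 1; 7 starts row 2. P = [[3], [7]], Q = [[1], [2]].
Insert 2: 2 bumps 3 from row 1; 3 bumps 7 from row 2; 7 starts row 3. P = [[2], [3], [7]], Q = [[1], [2], [3]].
Insert 5: appended to row 1. P = [[2, 5], [3], [7]], Q = [[1, 4], [2], [3]].
Insert 1: 1 bumps 2 from row 1; 2 bumps 3 from row 2; 3 bumps 7 from row 3; 7 starts row 4. P = [[1, 5], [2], [3], [7]], Q = [[1, 4], [2], [3], [5]].
Insert 6: appended to row 1. P = [[1, 5, 6], [2], [3], [7]], Q = [[1, 4, 6], [2], [3], [5]].
Insert 4: 4 bumps 5 from row 1; 5 appends to row 2. P = [[1, 4, 6], [2, 5], [3], [7]], Q = [[1, 4, 6], [2, 7], [3], [5]].

So P = [[1, 4, 6], [2, 5], [3], [7]], Q = [[1, 4, 6], [2, 7], [3], [5]].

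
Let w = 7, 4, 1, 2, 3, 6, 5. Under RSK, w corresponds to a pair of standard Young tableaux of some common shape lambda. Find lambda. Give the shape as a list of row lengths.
Row-insert each entry into an empty tableau.

After inserting 7: P = [[7]].
After inserting 4: P = [[4], [7]].
After inserting 1: P = [[1], [4], [7]].
After inserting 2: P = [[1, 2], [4], [7]].
After inserting 3: P = [[1, 2, 3], [4], [7]].
After inserting 6: P = [[1, 2, 3, 6], [4], [7]].
After inserting 5: P = [[1, 2, 3, 5], [4, 6], [7]].

The final insertion tableau P = [[1, 2, 3, 5], [4, 6], [7]] has shape [4, 2, 1].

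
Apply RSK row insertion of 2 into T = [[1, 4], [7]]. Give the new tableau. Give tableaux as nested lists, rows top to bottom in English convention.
In row 1, 2 replaces 4 (the leftmost entry greater than 2); 4 is bumped to row 2. In row 2, 4 replaces 7 (the leftmost entry greater than 4); 7 is bumped to row 3. 7 starts a new row 3. The new tableau is [[1, 2], [4], [7]].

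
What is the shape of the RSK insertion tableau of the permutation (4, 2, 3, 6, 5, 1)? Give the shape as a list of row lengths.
Row-insert each entry into an empty tableau.

After inserting 4: P = [[4]].
After inserting 2: P = [[2], [4]].
After inserting 3: P = [[2, 3], [4]].
After inserting 6: P = [[2, 3, 6], [4]].
After inserting 5: P = [[2, 3, 5], [4, 6]].
After inserting 1: P = [[1, 3, 5], [2, 6], [4]].

The final insertion tableau P = [[1, 3, 5], [2, 6], [4]] has shape [3, 2, 1].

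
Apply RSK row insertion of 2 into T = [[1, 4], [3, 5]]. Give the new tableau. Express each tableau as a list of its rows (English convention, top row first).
In row 1, 2 replaces 4 (the leftmost entry greater than 2); 4 is bumped to row 2. In row 2, 4 replaces 5 (the leftmost entry greater than 4); 5 is bumped to row 3. 5 starts a new row 3. The new tableau is [[1, 2], [3, 4], [5]].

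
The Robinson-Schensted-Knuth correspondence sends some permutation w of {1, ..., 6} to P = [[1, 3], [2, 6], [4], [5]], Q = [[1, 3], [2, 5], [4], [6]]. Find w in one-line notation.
5 4 6 2 3 1

Reverse the RSK construction: for i from n down to 1, find the cell of Q containing i, remove the entry at that cell from P, and reverse-bump it up through P; the value ejected from row 1 is w(i).

Step i=6: Q has 6 at row 4, column 1; remove 5 from row 4 of P and reverse-bump: 5 enters row 3 and ejects 4; 4 enters row 2 and ejects 2; 2 enters row 1 and ejects 1. So w(6) = 1. P is now [[2, 3], [4, 6], [5]].
Step i=5: Q has 5 at row 2, column 2; remove 6 from row 2 of P and reverse-bump: 6 enters row 1 and ejects 3. So w(5) = 3. P is now [[2, 6], [4], [5]].
Step i=4: Q has 4 at row 3, column 1; remove 5 from row 3 of P and reverse-bump: 5 enters row 2 and ejects 4; 4 enters row 1 and ejects 2. So w(4) = 2. P is now [[4, 6], [5]].
Step i=3: Q has 3 at row 1, column 2; remove that cell from P, ejecting 6. So w(3) = 6. P is now [[4], [5]].
Step i=2: Q has 2 at row 2, column 1; remove 5 from row 2 of P and reverse-bump: 5 enters row 1 and ejects 4. So w(2) = 4. P is now [[5]].
Step i=1: Q has 1 at row 1, column 1; remove that cell from P, ejecting 5. So w(1) = 5. P is now [].

So w = 5 4 6 2 3 1.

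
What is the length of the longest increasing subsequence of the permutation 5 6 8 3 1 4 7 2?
3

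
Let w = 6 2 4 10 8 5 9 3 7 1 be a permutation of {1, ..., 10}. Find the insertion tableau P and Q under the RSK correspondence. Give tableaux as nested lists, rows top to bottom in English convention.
P = [[1, 3, 5, 7], [2, 8, 9], [4], [6], [10]], Q = [[1, 3, 4, 7], [2, 5, 9], [6], [8], [10]]

Insert each entry of the permutation into P by Schensted row insertion, recording in Q the position of each new cell.

After inserting 6: P = [[6]].
After inserting 2: P = [[2], [6]].
After inserting 4: P = [[2, 4], [6]].
After inserting 10: P = [[2, 4, 10], [6]].
After inserting 8: P = [[2, 4, 8], [6, 10]].
After inserting 5: P = [[2, 4, 5], [6, 8], [10]].
After inserting 9: P = [[2, 4, 5, 9], [6, 8], [10]].
After inserting 3: P = [[2, 3, 5, 9], [4, 8], [6], [10]].
After inserting 7: P = [[2, 3, 5, 7], [4, 8, 9], [6], [10]].
After inserting 1: P = [[1, 3, 5, 7], [2, 8, 9], [4], [6], [10]].

So P = [[1, 3, 5, 7], [2, 8, 9], [4], [6], [10]], Q = [[1, 3, 4, 7], [2, 5, 9], [6], [8], [10]].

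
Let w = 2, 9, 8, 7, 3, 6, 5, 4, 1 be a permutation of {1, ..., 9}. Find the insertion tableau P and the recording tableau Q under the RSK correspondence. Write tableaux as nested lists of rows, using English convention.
P = [[1, 3, 4], [2], [5], [6], [7], [8], [9]], Q = [[1, 2, 6], [3], [4], [5], [7], [8], [9]]

Insert each entry of the permutation into P by Schensted row insertion, recording in Q the position of each new cell.

Insert 2: appended to row 1. P = [[2]].
Insert 9: appended to row 1. P = [[2, 9]].
Insert 8: 8 bumps 9 from row 1; 9 starts row 2. P = [[2, 8], [9]].
Insert 7: 7 bumps 8 from row 1; 8 bumps 9 from row 2; 9 starts row 3. P = [[2, 7], [8], [9]].
Insert 3: 3 bumps 7 from row 1; 7 bumps 8 from row 2; 8 bumps 9 from row 3; 9 starts row 4. P = [[2, 3], [7], [8], [9]].
Insert 6: appended to row 1. P = [[2, 3, 6], [7], [8], [9]].
Insert 5: 5 bumps 6 from row 1; 6 bumps 7 from row 2; 7 bumps 8 from row 3; 8 bumps 9 from row 4; 9 starts row 5. P = [[2, 3, 5], [6], [7], [8], [9]].
Insert 4: 4 bumps 5 from row 1; 5 bumps 6 from row 2; 6 bumps 7 from row 3; 7 bumps 8 from row 4; 8 bumps 9 from row 5; 9 starts row 6. P = [[2, 3, 4], [5], [6], [7], [8], [9]].
Insert 1: 1 bumps 2 from row 1; 2 bumps 5 from row 2; 5 bumps 6 from row 3; 6 bumps 7 from row 4; 7 bumps 8 from row 5; 8 bumps 9 from row 6; 9 starts row 7. P = [[1, 3, 4], [2], [5], [6], [7], [8], [9]].

So P = [[1, 3, 4], [2], [5], [6], [7], [8], [9]], Q = [[1, 2, 6], [3], [4], [5], [7], [8], [9]].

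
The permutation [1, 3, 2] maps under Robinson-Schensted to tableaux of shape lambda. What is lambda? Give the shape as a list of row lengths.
RSK row insertion gives P = [[1, 2], [3]], which has shape [2, 1].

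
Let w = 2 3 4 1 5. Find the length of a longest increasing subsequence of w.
4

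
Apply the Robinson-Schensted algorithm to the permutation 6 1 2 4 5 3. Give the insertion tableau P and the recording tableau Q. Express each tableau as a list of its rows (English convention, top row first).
P = [[1, 2, 3, 5], [4], [6]], Q = [[1, 3, 4, 5], [2], [6]]

Insert each entry of the permutation into P by Schensted row insertion, recording in Q the position of each new cell.

After inserting 6: P = [[6]].
After inserting 1: P = [[1], [6]].
After inserting 2: P = [[1, 2], [6]].
After inserting 4: P = [[1, 2, 4], [6]].
After inserting 5: P = [[1, 2, 4, 5], [6]].
After inserting 3: P = [[1, 2, 3, 5], [4], [6]].

So P = [[1, 2, 3, 5], [4], [6]], Q = [[1, 3, 4, 5], [2], [6]].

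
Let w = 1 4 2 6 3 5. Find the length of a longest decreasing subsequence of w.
2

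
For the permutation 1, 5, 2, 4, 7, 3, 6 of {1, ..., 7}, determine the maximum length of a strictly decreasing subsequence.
3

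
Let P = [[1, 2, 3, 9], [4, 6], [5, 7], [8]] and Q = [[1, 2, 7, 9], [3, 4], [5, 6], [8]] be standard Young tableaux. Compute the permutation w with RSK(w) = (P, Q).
Reverse the RSK construction: for i from n down to 1, find the cell of Q containing i, remove the entry at that cell from P, and reverse-bump it up through P; the value ejected from row 1 is w(i).

Step i=9: Q has 9 at row 1, column 4; remove that cell from P, ejecting 9. So w(9) = 9. P is now [[1, 2, 3], [4, 6], [5, 7], [8]].
Step i=8: Q has 8 at row 4, column 1; remove 8 from row 4 of P and reverse-bump: 8 enters row 3 and ejects 7; 7 enters row 2 and ejects 6; 6 enters row 1 and ejects 3. So w(8) = 3. P is now [[1, 2, 6], [4, 7], [5, 8]].
Step i=7: Q has 7 at row 1, column 3; remove that cell from P, ejecting 6. So w(7) = 6. P is now [[1, 2], [4, 7], [5, 8]].
Step i=6: Q has 6 at row 3, column 2; remove 8 from row 3 of P and reverse-bump: 8 enters row 2 and ejects 7; 7 enters row 1 and ejects 2. So w(6) = 2. P is now [[1, 7], [4, 8], [5]].
Step i=5: Q has 5 at row 3, column 1; remove 5 from row 3 of P and reverse-bump: 5 enters row 2 and ejects 4; 4 enters row 1 and ejects 1. So w(5) = 1. P is now [[4, 7], [5, 8]].
Step i=4: Q has 4 at row 2, column 2; remove 8 from row 2 of P and reverse-bump: 8 enters row 1 and ejects 7. So w(4) = 7. P is now [[4, 8], [5]].
Step i=3: Q has 3 at row 2, column 1; remove 5 from row 2 of P and reverse-bump: 5 enters row 1 and ejects 4. So w(3) = 4. P is now [[5, 8]].
Step i=2: Q has 2 at row 1, column 2; remove that cell from P, ejecting 8. So w(2) = 8. P is now [[5]].
Step i=1: Q has 1 at row 1, column 1; remove that cell from P, ejecting 5. So w(1) = 5. P is now [].

So w = 5 8 4 7 1 2 6 3 9.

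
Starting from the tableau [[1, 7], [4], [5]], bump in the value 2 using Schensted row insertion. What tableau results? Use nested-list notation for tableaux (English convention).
[[1, 2], [4, 7], [5]]

In row 1, 2 replaces 7 (the leftmost entry greater than 2); 7 is bumped to row 2. 7 is appended to row 2. The new tableau is [[1, 2], [4, 7], [5]].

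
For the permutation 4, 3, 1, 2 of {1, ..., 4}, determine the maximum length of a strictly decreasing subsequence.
3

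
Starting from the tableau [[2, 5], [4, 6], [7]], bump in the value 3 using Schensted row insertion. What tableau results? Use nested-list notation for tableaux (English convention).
[[2, 3], [4, 5], [6], [7]]

In row 1, 3 replaces 5 (the leftmost entry greater than 3); 5 is bumped to row 2. In row 2, 5 replaces 6 (the leftmost entry greater than 5); 6 is bumped to row 3. In row 3, 6 replaces 7 (the leftmost entry greater than 6); 7 is bumped to row 4. 7 starts a new row 4. The new tableau is [[2, 3], [4, 5], [6], [7]].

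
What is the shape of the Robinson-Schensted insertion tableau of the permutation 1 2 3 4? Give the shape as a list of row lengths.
[4]

Row-insert each entry into an empty tableau.

After inserting 1: P = [[1]].
After inserting 2: P = [[1, 2]].
After inserting 3: P = [[1, 2, 3]].
After inserting 4: P = [[1, 2, 3, 4]].

The final insertion tableau P = [[1, 2, 3, 4]] has shape [4].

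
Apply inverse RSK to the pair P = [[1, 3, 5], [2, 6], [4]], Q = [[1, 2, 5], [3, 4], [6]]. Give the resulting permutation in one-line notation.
Reverse the RSK construction: for i from n down to 1, find the cell of Q containing i, remove the entry at that cell from P, and reverse-bump it up through P; the value ejected from row 1 is w(i).

Step i=6: Q has 6 at row 3, column 1; remove 4 from row 3 of P and reverse-bump: 4 enters row 2 and ejects 2; 2 enters row 1 and ejects 1. So w(6) = 1. P is now [[2, 3, 5], [4, 6]].
Step i=5: Q has 5 at row 1, column 3; remove that cell from P, ejecting 5. So w(5) = 5. P is now [[2, 3], [4, 6]].
Step i=4: Q has 4 at row 2, column 2; remove 6 from row 2 of P and reverse-bump: 6 enters row 1 and ejects 3. So w(4) = 3. P is now [[2, 6], [4]].
Step i=3: Q has 3 at row 2, column 1; remove 4 from row 2 of P and reverse-bump: 4 enters row 1 and ejects 2. So w(3) = 2. P is now [[4, 6]].
Step i=2: Q has 2 at row 1, column 2; remove that cell from P, ejecting 6. So w(2) = 6. P is now [[4]].
Step i=1: Q has 1 at row 1, column 1; remove that cell from P, ejecting 4. So w(1) = 4. P is now [].

So w = 4 6 2 3 5 1.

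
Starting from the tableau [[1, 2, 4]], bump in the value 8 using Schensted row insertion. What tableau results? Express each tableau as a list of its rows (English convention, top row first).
[[1, 2, 4, 8]]

8 is larger than every entry of row 1, so it is appended to row 1. The new tableau is [[1, 2, 4, 8]].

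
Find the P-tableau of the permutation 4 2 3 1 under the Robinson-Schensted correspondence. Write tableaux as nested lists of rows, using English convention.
After inserting 4: P = [[4]].
After inserting 2: P = [[2], [4]].
After inserting 3: P = [[2, 3], [4]].
After inserting 1: P = [[1, 3], [2], [4]].

So P = [[1, 3], [2], [4]].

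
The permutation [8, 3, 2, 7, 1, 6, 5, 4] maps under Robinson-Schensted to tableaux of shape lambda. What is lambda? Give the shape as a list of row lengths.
[2, 2, 2, 1, 1]

Row-insert each entry into an empty tableau.

After inserting 8: P = [[8]].
After inserting 3: P = [[3], [8]].
After inserting 2: P = [[2], [3], [8]].
After inserting 7: P = [[2, 7], [3], [8]].
After inserting 1: P = [[1, 7], [2], [3], [8]].
After inserting 6: P = [[1, 6], [2, 7], [3], [8]].
After inserting 5: P = [[1, 5], [2, 6], [3, 7], [8]].
After inserting 4: P = [[1, 4], [2, 5], [3, 6], [7], [8]].

The final insertion tableau P = [[1, 4], [2, 5], [3, 6], [7], [8]] has shape [2, 2, 2, 1, 1].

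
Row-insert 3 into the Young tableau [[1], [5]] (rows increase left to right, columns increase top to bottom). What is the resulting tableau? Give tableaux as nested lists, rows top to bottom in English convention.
[[1, 3], [5]]

3 is larger than every entry of row 1, so it is appended to row 1. The new tableau is [[1, 3], [5]].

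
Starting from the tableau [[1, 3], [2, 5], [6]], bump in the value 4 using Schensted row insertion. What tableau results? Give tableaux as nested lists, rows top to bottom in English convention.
[[1, 3, 4], [2, 5], [6]]

4 is larger than every entry of row 1, so it is appended to row 1. The new tableau is [[1, 3, 4], [2, 5], [6]].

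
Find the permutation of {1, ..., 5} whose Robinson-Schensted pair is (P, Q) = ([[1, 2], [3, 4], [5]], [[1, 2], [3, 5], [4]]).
3 5 4 1 2

Reverse RSK: for i = n, n-1, ..., 1, locate i in Q, remove the corresponding corner cell from P, and reverse-bump its entry up through P; the value ejected from row 1 is w(i).

So w = 3 5 4 1 2.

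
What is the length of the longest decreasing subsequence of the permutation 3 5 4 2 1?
4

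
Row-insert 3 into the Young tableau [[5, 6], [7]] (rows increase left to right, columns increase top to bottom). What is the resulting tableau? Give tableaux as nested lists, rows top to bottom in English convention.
[[3, 6], [5], [7]]

In row 1, 3 replaces 5 (the leftmost entry greater than 3); 5 is bumped to row 2. In row 2, 5 replaces 7 (the leftmost entry greater than 5); 7 is bumped to row 3. 7 starts a new row 3. The new tableau is [[3, 6], [5], [7]].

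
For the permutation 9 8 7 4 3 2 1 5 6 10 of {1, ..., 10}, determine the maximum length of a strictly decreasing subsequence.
7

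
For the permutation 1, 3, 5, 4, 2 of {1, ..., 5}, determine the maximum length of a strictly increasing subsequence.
3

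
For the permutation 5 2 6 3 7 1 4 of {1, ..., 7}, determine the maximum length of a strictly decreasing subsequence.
3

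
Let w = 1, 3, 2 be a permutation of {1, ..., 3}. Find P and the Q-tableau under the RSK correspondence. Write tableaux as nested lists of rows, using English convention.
P = [[1, 2], [3]], Q = [[1, 2], [3]]

Insert each entry of the permutation into P by Schensted row insertion, recording in Q the position of each new cell.

Insert 1: appended to row 1. P = [[1]].
Insert 3: appended to row 1. P = [[1, 3]].
Insert 2: 2 bumps 3 from row 1; 3 starts row 2. P = [[1, 2], [3]].

So P = [[1, 2], [3]], Q = [[1, 2], [3]].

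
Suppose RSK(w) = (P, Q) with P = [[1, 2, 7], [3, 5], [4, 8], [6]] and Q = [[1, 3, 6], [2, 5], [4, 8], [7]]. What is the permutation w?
Reverse the RSK construction: for i from n down to 1, find the cell of Q containing i, remove the entry at that cell from P, and reverse-bump it up through P; the value ejected from row 1 is w(i).

Step i=8: Q has 8 at row 3, column 2; remove 8 from row 3 of P and reverse-bump: 8 enters row 2 and ejects 5; 5 enters row 1 and ejects 2. So w(8) = 2. P is now [[1, 5, 7], [3, 8], [4], [6]].
Step i=7: Q has 7 at row 4, column 1; remove 6 from row 4 of P and reverse-bump: 6 enters row 3 and ejects 4; 4 enters row 2 and ejects 3; 3 enters row 1 and ejects 1. So w(7) = 1. P is now [[3, 5, 7], [4, 8], [6]].
Step i=6: Q has 6 at row 1, column 3; remove that cell from P, ejecting 7. So w(6) = 7. P is now [[3, 5], [4, 8], [6]].
Step i=5: Q has 5 at row 2, column 2; remove 8 from row 2 of P and reverse-bump: 8 enters row 1 and ejects 5. So w(5) = 5. P is now [[3, 8], [4], [6]].
Step i=4: Q has 4 at row 3, column 1; remove 6 from row 3 of P and reverse-bump: 6 enters row 2 and ejects 4; 4 enters row 1 and ejects 3. So w(4) = 3. P is now [[4, 8], [6]].
Step i=3: Q has 3 at row 1, column 2; remove that cell from P, ejecting 8. So w(3) = 8. P is now [[4], [6]].
Step i=2: Q has 2 at row 2, column 1; remove 6 from row 2 of P and reverse-bump: 6 enters row 1 and ejects 4. So w(2) = 4. P is now [[6]].
Step i=1: Q has 1 at row 1, column 1; remove that cell from P, ejecting 6. So w(1) = 6. P is now [].

So w = 6 4 8 3 5 7 1 2.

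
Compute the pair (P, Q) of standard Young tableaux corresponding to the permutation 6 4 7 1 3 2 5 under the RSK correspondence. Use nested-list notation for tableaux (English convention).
Insert each entry of the permutation into P by Schensted row insertion, recording in Q the position of each new cell.

Insert 6: appended to row 1. P = [[6]], Q = [[1]].
Insert 4: 4 bumps 6 from row 1; 6 starts row 2. P = [[4], [6]], Q = [[1], [2]].
Insert 7: appended to row 1. P = [[4, 7], [6]], Q = [[1, 3], [2]].
Insert 1: 1 bumps 4 from row 1; 4 bumps 6 from row 2; 6 starts row 3. P = [[1, 7], [4], [6]], Q = [[1, 3], [2], [4]].
Insert 3: 3 bumps 7 from row 1; 7 appends to row 2. P = [[1, 3], [4, 7], [6]], Q = [[1, 3], [2, 5], [4]].
Insert 2: 2 bumps 3 from row 1; 3 bumps 4 from row 2; 4 bumps 6 from row 3; 6 starts row 4. P = [[1, 2], [3, 7], [4], [6]], Q = [[1, 3], [2, 5], [4], [6]].
Insert 5: appended to row 1. P = [[1, 2, 5], [3, 7], [4], [6]], Q = [[1, 3, 7], [2, 5], [4], [6]].

So P = [[1, 2, 5], [3, 7], [4], [6]], Q = [[1, 3, 7], [2, 5], [4], [6]].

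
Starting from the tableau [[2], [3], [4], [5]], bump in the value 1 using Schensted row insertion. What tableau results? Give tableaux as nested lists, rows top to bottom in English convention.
[[1], [2], [3], [4], [5]]

In row 1, 1 replaces 2 (the leftmost entry greater than 1); 2 is bumped to row 2. In row 2, 2 replaces 3 (the leftmost entry greater than 2); 3 is bumped to row 3. In row 3, 3 replaces 4 (the leftmost entry greater than 3); 4 is bumped to row 4. In row 4, 4 replaces 5 (the leftmost entry greater than 4); 5 is bumped to row 5. 5 starts a new row 5. The new tableau is [[1], [2], [3], [4], [5]].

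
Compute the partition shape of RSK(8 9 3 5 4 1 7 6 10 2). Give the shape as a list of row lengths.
[4, 2, 2, 2]

Row-insert each entry into an empty tableau.

After inserting 8: P = [[8]].
After inserting 9: P = [[8, 9]].
After inserting 3: P = [[3, 9], [8]].
After inserting 5: P = [[3, 5], [8, 9]].
After inserting 4: P = [[3, 4], [5, 9], [8]].
After inserting 1: P = [[1, 4], [3, 9], [5], [8]].
After inserting 7: P = [[1, 4, 7], [3, 9], [5], [8]].
After inserting 6: P = [[1, 4, 6], [3, 7], [5, 9], [8]].
After inserting 10: P = [[1, 4, 6, 10], [3, 7], [5, 9], [8]].
After inserting 2: P = [[1, 2, 6, 10], [3, 4], [5, 7], [8, 9]].

The final insertion tableau P = [[1, 2, 6, 10], [3, 4], [5, 7], [8, 9]] has shape [4, 2, 2, 2].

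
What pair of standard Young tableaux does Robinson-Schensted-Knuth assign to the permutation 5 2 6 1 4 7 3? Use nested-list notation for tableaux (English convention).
Insert each entry of the permutation into P by Schensted row insertion, recording in Q the position of each new cell.

After inserting 5: P = [[5]].
After inserting 2: P = [[2], [5]].
After inserting 6: P = [[2, 6], [5]].
After inserting 1: P = [[1, 6], [2], [5]].
After inserting 4: P = [[1, 4], [2, 6], [5]].
After inserting 7: P = [[1, 4, 7], [2, 6], [5]].
After inserting 3: P = [[1, 3, 7], [2, 4], [5, 6]].

So P = [[1, 3, 7], [2, 4], [5, 6]], Q = [[1, 3, 6], [2, 5], [4, 7]].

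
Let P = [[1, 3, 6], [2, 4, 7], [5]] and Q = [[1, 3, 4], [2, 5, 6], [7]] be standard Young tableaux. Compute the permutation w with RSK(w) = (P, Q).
2 1 5 7 4 6 3

Reverse the RSK construction: for i from n down to 1, find the cell of Q containing i, remove the entry at that cell from P, and reverse-bump it up through P; the value ejected from row 1 is w(i).

Step i=7: Q has 7 at row 3, column 1; remove 5 from row 3 of P and reverse-bump: 5 enters row 2 and ejects 4; 4 enters row 1 and ejects 3. So w(7) = 3. P is now [[1, 4, 6], [2, 5, 7]].
Step i=6: Q has 6 at row 2, column 3; remove 7 from row 2 of P and reverse-bump: 7 enters row 1 and ejects 6. So w(6) = 6. P is now [[1, 4, 7], [2, 5]].
Step i=5: Q has 5 at row 2, column 2; remove 5 from row 2 of P and reverse-bump: 5 enters row 1 and ejects 4. So w(5) = 4. P is now [[1, 5, 7], [2]].
Step i=4: Q has 4 at row 1, column 3; remove that cell from P, ejecting 7. So w(4) = 7. P is now [[1, 5], [2]].
Step i=3: Q has 3 at row 1, column 2; remove that cell from P, ejecting 5. So w(3) = 5. P is now [[1], [2]].
Step i=2: Q has 2 at row 2, column 1; remove 2 from row 2 of P and reverse-bump: 2 enters row 1 and ejects 1. So w(2) = 1. P is now [[2]].
Step i=1: Q has 1 at row 1, column 1; remove that cell from P, ejecting 2. So w(1) = 2. P is now [].

So w = 2 1 5 7 4 6 3.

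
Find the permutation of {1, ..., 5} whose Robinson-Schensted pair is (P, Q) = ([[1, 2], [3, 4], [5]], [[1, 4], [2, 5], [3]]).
Reverse the RSK construction: for i from n down to 1, find the cell of Q containing i, remove the entry at that cell from P, and reverse-bump it up through P; the value ejected from row 1 is w(i).

Step i=5: Q has 5 at row 2, column 2; remove 4 from row 2 of P and reverse-bump: 4 enters row 1 and ejects 2. So w(5) = 2. P is now [[1, 4], [3], [5]].
Step i=4: Q has 4 at row 1, column 2; remove that cell from P, ejecting 4. So w(4) = 4. P is now [[1], [3], [5]].
Step i=3: Q has 3 at row 3, column 1; remove 5 from row 3 of P and reverse-bump: 5 enters row 2 and ejects 3; 3 enters row 1 and ejects 1. So w(3) = 1. P is now [[3], [5]].
Step i=2: Q has 2 at row 2, column 1; remove 5 from row 2 of P and reverse-bump: 5 enters row 1 and ejects 3. So w(2) = 3. P is now [[5]].
Step i=1: Q has 1 at row 1, column 1; remove that cell from P, ejecting 5. So w(1) = 5. P is now [].

So w = 5 3 1 4 2.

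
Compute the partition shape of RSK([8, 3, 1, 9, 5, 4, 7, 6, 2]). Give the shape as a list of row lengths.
[3, 3, 2, 1]

Row-insert each entry into an empty tableau.

After inserting 8: P = [[8]].
After inserting 3: P = [[3], [8]].
After inserting 1: P = [[1], [3], [8]].
After inserting 9: P = [[1, 9], [3], [8]].
After inserting 5: P = [[1, 5], [3, 9], [8]].
After inserting 4: P = [[1, 4], [3, 5], [8, 9]].
After inserting 7: P = [[1, 4, 7], [3, 5], [8, 9]].
After inserting 6: P = [[1, 4, 6], [3, 5, 7], [8, 9]].
After inserting 2: P = [[1, 2, 6], [3, 4, 7], [5, 9], [8]].

The final insertion tableau P = [[1, 2, 6], [3, 4, 7], [5, 9], [8]] has shape [3, 3, 2, 1].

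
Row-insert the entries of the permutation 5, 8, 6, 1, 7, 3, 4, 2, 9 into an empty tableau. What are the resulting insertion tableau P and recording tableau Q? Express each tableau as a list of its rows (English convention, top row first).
Insert each entry of the permutation into P by Schensted row insertion, recording in Q the position of each new cell.

After inserting 5: P = [[5]].
After inserting 8: P = [[5, 8]].
After inserting 6: P = [[5, 6], [8]].
After inserting 1: P = [[1, 6], [5], [8]].
After inserting 7: P = [[1, 6, 7], [5], [8]].
After inserting 3: P = [[1, 3, 7], [5, 6], [8]].
After inserting 4: P = [[1, 3, 4], [5, 6, 7], [8]].
After inserting 2: P = [[1, 2, 4], [3, 6, 7], [5], [8]].
After inserting 9: P = [[1, 2, 4, 9], [3, 6, 7], [5], [8]].

So P = [[1, 2, 4, 9], [3, 6, 7], [5], [8]], Q = [[1, 2, 5, 9], [3, 6, 7], [4], [8]].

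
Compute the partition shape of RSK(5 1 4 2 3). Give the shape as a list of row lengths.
[3, 1, 1]

Row-insert each entry into an empty tableau.

After inserting 5: P = [[5]].
After inserting 1: P = [[1], [5]].
After inserting 4: P = [[1, 4], [5]].
After inserting 2: P = [[1, 2], [4], [5]].
After inserting 3: P = [[1, 2, 3], [4], [5]].

The final insertion tableau P = [[1, 2, 3], [4], [5]] has shape [3, 1, 1].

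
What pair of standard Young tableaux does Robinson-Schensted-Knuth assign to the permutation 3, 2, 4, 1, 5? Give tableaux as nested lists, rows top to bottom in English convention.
Insert each entry of the permutation into P by Schensted row insertion, recording in Q the position of each new cell.

Insert 3: appended to row 1. P = [[3]].
Insert 2: 2 bumps 3 from row 1; 3 starts row 2. P = [[2], [3]].
Insert 4: appended to row 1. P = [[2, 4], [3]].
Insert 1: 1 bumps 2 from row 1; 2 bumps 3 from row 2; 3 starts row 3. P = [[1, 4], [2], [3]].
Insert 5: appended to row 1. P = [[1, 4, 5], [2], [3]].

So P = [[1, 4, 5], [2], [3]], Q = [[1, 3, 5], [2], [4]].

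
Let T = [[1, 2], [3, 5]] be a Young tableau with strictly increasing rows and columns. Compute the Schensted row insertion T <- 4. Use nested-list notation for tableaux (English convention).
[[1, 2, 4], [3, 5]]

4 is larger than every entry of row 1, so it is appended to row 1. The new tableau is [[1, 2, 4], [3, 5]].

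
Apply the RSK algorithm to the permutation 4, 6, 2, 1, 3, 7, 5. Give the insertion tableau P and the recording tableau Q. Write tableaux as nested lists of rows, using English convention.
Insert each entry of the permutation into P by Schensted row insertion, recording in Q the position of each new cell.

Insert 4: appended to row 1. P = [[4]].
Insert 6: appended to row 1. P = [[4, 6]].
Insert 2: 2 bumps 4 from row 1; 4 starts row 2. P = [[2, 6], [4]].
Insert 1: 1 bumps 2 from row 1; 2 bumps 4 from row 2; 4 starts row 3. P = [[1, 6], [2], [4]].
Insert 3: 3 bumps 6 from row 1; 6 appends to row 2. P = [[1, 3], [2, 6], [4]].
Insert 7: appended to row 1. P = [[1, 3, 7], [2, 6], [4]].
Insert 5: 5 bumps 7 from row 1; 7 appends to row 2. P = [[1, 3, 5], [2, 6, 7], [4]].

So P = [[1, 3, 5], [2, 6, 7], [4]], Q = [[1, 2, 6], [3, 5, 7], [4]].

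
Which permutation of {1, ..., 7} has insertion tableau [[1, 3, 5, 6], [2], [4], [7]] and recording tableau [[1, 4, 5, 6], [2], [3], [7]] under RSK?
Reverse the RSK construction: for i from n down to 1, find the cell of Q containing i, remove the entry at that cell from P, and reverse-bump it up through P; the value ejected from row 1 is w(i).

Step i=7: Q has 7 at row 4, column 1; remove 7 from row 4 of P and reverse-bump: 7 enters row 3 and ejects 4; 4 enters row 2 and ejects 2; 2 enters row 1 and ejects 1. So w(7) = 1. P is now [[2, 3, 5, 6], [4], [7]].
Step i=6: Q has 6 at row 1, column 4; remove that cell from P, ejecting 6. So w(6) = 6. P is now [[2, 3, 5], [4], [7]].
Step i=5: Q has 5 at row 1, column 3; remove that cell from P, ejecting 5. So w(5) = 5. P is now [[2, 3], [4], [7]].
Step i=4: Q has 4 at row 1, column 2; remove that cell from P, ejecting 3. So w(4) = 3. P is now [[2], [4], [7]].
Step i=3: Q has 3 at row 3, column 1; remove 7 from row 3 of P and reverse-bump: 7 enters row 2 and ejects 4; 4 enters row 1 and ejects 2. So w(3) = 2. P is now [[4], [7]].
Step i=2: Q has 2 at row 2, column 1; remove 7 from row 2 of P and reverse-bump: 7 enters row 1 and ejects 4. So w(2) = 4. P is now [[7]].
Step i=1: Q has 1 at row 1, column 1; remove that cell from P, ejecting 7. So w(1) = 7. P is now [].

So w = 7 4 2 3 5 6 1.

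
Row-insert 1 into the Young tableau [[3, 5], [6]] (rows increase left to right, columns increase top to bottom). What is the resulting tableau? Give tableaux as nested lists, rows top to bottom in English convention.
In row 1, 1 replaces 3 (the leftmost entry greater than 1); 3 is bumped to row 2. In row 2, 3 replaces 6 (the leftmost entry greater than 3); 6 is bumped to row 3. 6 starts a new row 3. The new tableau is [[1, 5], [3], [6]].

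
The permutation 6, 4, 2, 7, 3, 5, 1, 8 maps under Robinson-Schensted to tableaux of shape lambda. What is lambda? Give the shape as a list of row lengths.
Row-insert each entry into an empty tableau.

After inserting 6: P = [[6]].
After inserting 4: P = [[4], [6]].
After inserting 2: P = [[2], [4], [6]].
After inserting 7: P = [[2, 7], [4], [6]].
After inserting 3: P = [[2, 3], [4, 7], [6]].
After inserting 5: P = [[2, 3, 5], [4, 7], [6]].
After inserting 1: P = [[1, 3, 5], [2, 7], [4], [6]].
After inserting 8: P = [[1, 3, 5, 8], [2, 7], [4], [6]].

The final insertion tableau P = [[1, 3, 5, 8], [2, 7], [4], [6]] has shape [4, 2, 1, 1].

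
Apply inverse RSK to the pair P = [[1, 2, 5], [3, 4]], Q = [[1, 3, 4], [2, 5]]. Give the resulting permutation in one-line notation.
Reverse the RSK construction: for i from n down to 1, find the cell of Q containing i, remove the entry at that cell from P, and reverse-bump it up through P; the value ejected from row 1 is w(i).

Step i=5: Q has 5 at row 2, column 2; remove 4 from row 2 of P and reverse-bump: 4 enters row 1 and ejects 2. So w(5) = 2. P is now [[1, 4, 5], [3]].
Step i=4: Q has 4 at row 1, column 3; remove that cell from P, ejecting 5. So w(4) = 5. P is now [[1, 4], [3]].
Step i=3: Q has 3 at row 1, column 2; remove that cell from P, ejecting 4. So w(3) = 4. P is now [[1], [3]].
Step i=2: Q has 2 at row 2, column 1; remove 3 from row 2 of P and reverse-bump: 3 enters row 1 and ejects 1. So w(2) = 1. P is now [[3]].
Step i=1: Q has 1 at row 1, column 1; remove that cell from P, ejecting 3. So w(1) = 3. P is now [].

So w = 3 1 4 5 2.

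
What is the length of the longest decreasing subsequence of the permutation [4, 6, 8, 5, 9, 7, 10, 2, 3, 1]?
4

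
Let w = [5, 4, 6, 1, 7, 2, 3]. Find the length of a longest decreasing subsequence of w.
3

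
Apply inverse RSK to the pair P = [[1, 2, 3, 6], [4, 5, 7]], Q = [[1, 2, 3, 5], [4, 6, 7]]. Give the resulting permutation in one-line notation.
1 4 5 2 7 3 6

Reverse the RSK construction: for i from n down to 1, find the cell of Q containing i, remove the entry at that cell from P, and reverse-bump it up through P; the value ejected from row 1 is w(i).

Step i=7: Q has 7 at row 2, column 3; remove 7 from row 2 of P and reverse-bump: 7 enters row 1 and ejects 6. So w(7) = 6. P is now [[1, 2, 3, 7], [4, 5]].
Step i=6: Q has 6 at row 2, column 2; remove 5 from row 2 of P and reverse-bump: 5 enters row 1 and ejects 3. So w(6) = 3. P is now [[1, 2, 5, 7], [4]].
Step i=5: Q has 5 at row 1, column 4; remove that cell from P, ejecting 7. So w(5) = 7. P is now [[1, 2, 5], [4]].
Step i=4: Q has 4 at row 2, column 1; remove 4 from row 2 of P and reverse-bump: 4 enters row 1 and ejects 2. So w(4) = 2. P is now [[1, 4, 5]].
Step i=3: Q has 3 at row 1, column 3; remove that cell from P, ejecting 5. So w(3) = 5. P is now [[1, 4]].
Step i=2: Q has 2 at row 1, column 2; remove that cell from P, ejecting 4. So w(2) = 4. P is now [[1]].
Step i=1: Q has 1 at row 1, column 1; remove that cell from P, ejecting 1. So w(1) = 1. P is now [].

So w = 1 4 5 2 7 3 6.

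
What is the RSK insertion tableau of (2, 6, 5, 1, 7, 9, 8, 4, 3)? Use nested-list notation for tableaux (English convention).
P = [[1, 3, 7, 8], [2, 4], [5, 9], [6]]

Insert 2: appended to row 1. P = [[2]].
Insert 6: appended to row 1. P = [[2, 6]].
Insert 5: 5 bumps 6 from row 1; 6 starts row 2. P = [[2, 5], [6]].
Insert 1: 1 bumps 2 from row 1; 2 bumps 6 from row 2; 6 starts row 3. P = [[1, 5], [2], [6]].
Insert 7: appended to row 1. P = [[1, 5, 7], [2], [6]].
Insert 9: appended to row 1. P = [[1, 5, 7, 9], [2], [6]].
Insert 8: 8 bumps 9 from row 1; 9 appends to row 2. P = [[1, 5, 7, 8], [2, 9], [6]].
Insert 4: 4 bumps 5 from row 1; 5 bumps 9 from row 2; 9 appends to row 3. P = [[1, 4, 7, 8], [2, 5], [6, 9]].
Insert 3: 3 bumps 4 from row 1; 4 bumps 5 from row 2; 5 bumps 6 from row 3; 6 starts row 4. P = [[1, 3, 7, 8], [2, 4], [5, 9], [6]].

So P = [[1, 3, 7, 8], [2, 4], [5, 9], [6]].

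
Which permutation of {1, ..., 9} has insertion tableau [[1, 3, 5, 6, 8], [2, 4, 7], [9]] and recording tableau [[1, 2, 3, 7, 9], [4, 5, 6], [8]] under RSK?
2 4 9 1 3 5 7 6 8

Reverse RSK: for i = n, n-1, ..., 1, locate i in Q, remove the corresponding corner cell from P, and reverse-bump its entry up through P; the value ejected from row 1 is w(i).

So w = 2 4 9 1 3 5 7 6 8.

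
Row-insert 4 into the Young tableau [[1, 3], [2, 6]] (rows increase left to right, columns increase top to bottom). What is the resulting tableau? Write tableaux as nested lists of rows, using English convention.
4 is larger than every entry of row 1, so it is appended to row 1. The new tableau is [[1, 3, 4], [2, 6]].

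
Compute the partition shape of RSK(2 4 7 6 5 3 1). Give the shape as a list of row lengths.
[3, 1, 1, 1, 1]

Row-insert each entry into an empty tableau.

After inserting 2: P = [[2]].
After inserting 4: P = [[2, 4]].
After inserting 7: P = [[2, 4, 7]].
After inserting 6: P = [[2, 4, 6], [7]].
After inserting 5: P = [[2, 4, 5], [6], [7]].
After inserting 3: P = [[2, 3, 5], [4], [6], [7]].
After inserting 1: P = [[1, 3, 5], [2], [4], [6], [7]].

The final insertion tableau P = [[1, 3, 5], [2], [4], [6], [7]] has shape [3, 1, 1, 1, 1].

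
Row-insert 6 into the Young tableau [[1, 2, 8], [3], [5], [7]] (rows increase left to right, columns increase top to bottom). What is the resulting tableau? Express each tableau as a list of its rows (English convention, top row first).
[[1, 2, 6], [3, 8], [5], [7]]

In row 1, 6 replaces 8 (the leftmost entry greater than 6); 8 is bumped to row 2. 8 is appended to row 2. The new tableau is [[1, 2, 6], [3, 8], [5], [7]].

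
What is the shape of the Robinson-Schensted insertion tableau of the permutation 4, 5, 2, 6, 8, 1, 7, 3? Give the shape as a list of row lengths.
[4, 2, 2]

RSK row insertion gives P = [[1, 3, 6, 7], [2, 5], [4, 8]], which has shape [4, 2, 2].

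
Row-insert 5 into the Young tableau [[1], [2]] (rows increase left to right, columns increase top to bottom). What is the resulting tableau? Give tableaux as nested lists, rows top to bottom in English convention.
5 is larger than every entry of row 1, so it is appended to row 1. The new tableau is [[1, 5], [2]].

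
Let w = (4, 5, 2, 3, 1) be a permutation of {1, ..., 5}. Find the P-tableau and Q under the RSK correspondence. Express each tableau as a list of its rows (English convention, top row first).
Insert each entry of the permutation into P by Schensted row insertion, recording in Q the position of each new cell.

Insert 4: appended to row 1. P = [[4]].
Insert 5: appended to row 1. P = [[4, 5]].
Insert 2: 2 bumps 4 from row 1; 4 starts row 2. P = [[2, 5], [4]].
Insert 3: 3 bumps 5 from row 1; 5 appends to row 2. P = [[2, 3], [4, 5]].
Insert 1: 1 bumps 2 from row 1; 2 bumps 4 from row 2; 4 starts row 3. P = [[1, 3], [2, 5], [4]].

So P = [[1, 3], [2, 5], [4]], Q = [[1, 2], [3, 4], [5]].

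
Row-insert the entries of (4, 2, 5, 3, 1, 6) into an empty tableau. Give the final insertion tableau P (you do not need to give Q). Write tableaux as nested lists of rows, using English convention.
P = [[1, 3, 6], [2, 5], [4]]

Insert 4: appended to row 1. P = [[4]].
Insert 2: 2 bumps 4 from row 1; 4 starts row 2. P = [[2], [4]].
Insert 5: appended to row 1. P = [[2, 5], [4]].
Insert 3: 3 bumps 5 from row 1; 5 appends to row 2. P = [[2, 3], [4, 5]].
Insert 1: 1 bumps 2 from row 1; 2 bumps 4 from row 2; 4 starts row 3. P = [[1, 3], [2, 5], [4]].
Insert 6: appended to row 1. P = [[1, 3, 6], [2, 5], [4]].

So P = [[1, 3, 6], [2, 5], [4]].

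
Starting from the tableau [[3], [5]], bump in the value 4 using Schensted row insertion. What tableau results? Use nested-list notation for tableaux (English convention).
4 is larger than every entry of row 1, so it is appended to row 1. The new tableau is [[3, 4], [5]].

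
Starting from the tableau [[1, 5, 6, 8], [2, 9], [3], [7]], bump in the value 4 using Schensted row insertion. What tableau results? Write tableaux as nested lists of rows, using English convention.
[[1, 4, 6, 8], [2, 5], [3, 9], [7]]

In row 1, 4 replaces 5 (the leftmost entry greater than 4); 5 is bumped to row 2. In row 2, 5 replaces 9 (the leftmost entry greater than 5); 9 is bumped to row 3. 9 is appended to row 3. The new tableau is [[1, 4, 6, 8], [2, 5], [3, 9], [7]].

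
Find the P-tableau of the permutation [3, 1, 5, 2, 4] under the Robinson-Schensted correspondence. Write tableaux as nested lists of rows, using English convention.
P = [[1, 2, 4], [3, 5]]

Insert 3: appended to row 1. P = [[3]].
Insert 1: 1 bumps 3 from row 1; 3 starts row 2. P = [[1], [3]].
Insert 5: appended to row 1. P = [[1, 5], [3]].
Insert 2: 2 bumps 5 from row 1; 5 appends to row 2. P = [[1, 2], [3, 5]].
Insert 4: appended to row 1. P = [[1, 2, 4], [3, 5]].

So P = [[1, 2, 4], [3, 5]].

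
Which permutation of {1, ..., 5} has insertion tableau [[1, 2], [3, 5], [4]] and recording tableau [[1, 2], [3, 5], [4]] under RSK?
4 5 3 1 2

Reverse the RSK construction: for i from n down to 1, find the cell of Q containing i, remove the entry at that cell from P, and reverse-bump it up through P; the value ejected from row 1 is w(i).

Step i=5: Q has 5 at row 2, column 2; remove 5 from row 2 of P and reverse-bump: 5 enters row 1 and ejects 2. So w(5) = 2. P is now [[1, 5], [3], [4]].
Step i=4: Q has 4 at row 3, column 1; remove 4 from row 3 of P and reverse-bump: 4 enters row 2 and ejects 3; 3 enters row 1 and ejects 1. So w(4) = 1. P is now [[3, 5], [4]].
Step i=3: Q has 3 at row 2, column 1; remove 4 from row 2 of P and reverse-bump: 4 enters row 1 and ejects 3. So w(3) = 3. P is now [[4, 5]].
Step i=2: Q has 2 at row 1, column 2; remove that cell from P, ejecting 5. So w(2) = 5. P is now [[4]].
Step i=1: Q has 1 at row 1, column 1; remove that cell from P, ejecting 4. So w(1) = 4. P is now [].

So w = 4 5 3 1 2.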